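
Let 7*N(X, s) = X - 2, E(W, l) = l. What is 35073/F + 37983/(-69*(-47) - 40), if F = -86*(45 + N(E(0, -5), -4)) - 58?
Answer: 33591867/12305926 ≈ 2.7297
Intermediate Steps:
N(X, s) = -2/7 + X/7 (N(X, s) = (X - 2)/7 = (-2 + X)/7 = -2/7 + X/7)
F = -3842 (F = -86*(45 + (-2/7 + (⅐)*(-5))) - 58 = -86*(45 + (-2/7 - 5/7)) - 58 = -86*(45 - 1) - 58 = -86*44 - 58 = -3784 - 58 = -3842)
35073/F + 37983/(-69*(-47) - 40) = 35073/(-3842) + 37983/(-69*(-47) - 40) = 35073*(-1/3842) + 37983/(3243 - 40) = -35073/3842 + 37983/3203 = 33591867/12305926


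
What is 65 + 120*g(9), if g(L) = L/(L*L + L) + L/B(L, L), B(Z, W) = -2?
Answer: -463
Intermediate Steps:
g(L) = -L/2 + L/(L + L²) (g(L) = L/(L*L + L) + L/(-2) = L/(L² + L) + L*(-½) = L/(L + L²) - L/2 = -L/2 + L/(L + L²))
65 + 120*g(9) = 65 + 120*((2 - 1*9 - 1*9²)/(2*(1 + 9))) = 65 + 120*((½)*(2 - 9 - 1*81)/10) = 65 + 120*((½)*(⅒)*(2 - 9 - 81)) = 65 + 120*((½)*(⅒)*(-88)) = 65 + 120*(-22/5) = 65 - 528 = -463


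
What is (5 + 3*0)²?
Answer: 25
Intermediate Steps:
(5 + 3*0)² = (5 + 0)² = 5² = 25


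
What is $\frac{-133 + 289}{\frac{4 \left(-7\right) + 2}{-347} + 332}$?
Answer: $\frac{9022}{19205} \approx 0.46977$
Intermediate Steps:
$\frac{-133 + 289}{\frac{4 \left(-7\right) + 2}{-347} + 332} = \frac{156}{\left(-28 + 2\right) \left(- \frac{1}{347}\right) + 332} = \frac{156}{\left(-26\right) \left(- \frac{1}{347}\right) + 332} = \frac{156}{\frac{26}{347} + 332} = \frac{156}{\frac{115230}{347}} = 156 \cdot \frac{347}{115230} = \frac{9022}{19205}$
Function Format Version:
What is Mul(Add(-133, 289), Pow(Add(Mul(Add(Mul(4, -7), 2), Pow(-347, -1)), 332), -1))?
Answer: Rational(9022, 19205) ≈ 0.46977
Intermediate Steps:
Mul(Add(-133, 289), Pow(Add(Mul(Add(Mul(4, -7), 2), Pow(-347, -1)), 332), -1)) = Mul(156, Pow(Add(Mul(Add(-28, 2), Rational(-1, 347)), 332), -1)) = Mul(156, Pow(Add(Mul(-26, Rational(-1, 347)), 332), -1)) = Mul(156, Pow(Add(Rational(26, 347), 332), -1)) = Mul(156, Pow(Rational(115230, 347), -1)) = Mul(156, Rational(347, 115230)) = Rational(9022, 19205)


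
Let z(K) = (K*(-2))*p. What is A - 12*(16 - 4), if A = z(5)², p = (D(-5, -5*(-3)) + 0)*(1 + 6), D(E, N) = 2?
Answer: 19456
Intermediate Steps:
p = 14 (p = (2 + 0)*(1 + 6) = 2*7 = 14)
z(K) = -28*K (z(K) = (K*(-2))*14 = -2*K*14 = -28*K)
A = 19600 (A = (-28*5)² = (-140)² = 19600)
A - 12*(16 - 4) = 19600 - 12*(16 - 4) = 19600 - 12*12 = 19600 - 1*144 = 19600 - 144 = 19456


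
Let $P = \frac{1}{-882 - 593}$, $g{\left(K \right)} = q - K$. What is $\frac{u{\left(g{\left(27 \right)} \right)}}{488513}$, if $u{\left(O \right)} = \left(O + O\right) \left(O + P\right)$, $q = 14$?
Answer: $\frac{498576}{720556675} \approx 0.00069193$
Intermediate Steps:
$g{\left(K \right)} = 14 - K$
$P = - \frac{1}{1475}$ ($P = \frac{1}{-1475} = - \frac{1}{1475} \approx -0.00067797$)
$u{\left(O \right)} = 2 O \left(- \frac{1}{1475} + O\right)$ ($u{\left(O \right)} = \left(O + O\right) \left(O - \frac{1}{1475}\right) = 2 O \left(- \frac{1}{1475} + O\right)$)
$\frac{u{\left(g{\left(27 \right)} \right)}}{488513} = \frac{\frac{2}{1475} \left(14 - 27\right) \left(-1 + 1475 \left(14 - 27\right)\right)}{488513} = \frac{2 \left(14 - 27\right) \left(-1 + 1475 \left(14 - 27\right)\right)}{1475} \cdot \frac{1}{488513} = \frac{2}{1475} \left(-13\right) \left(-1 + 1475 \left(-13\right)\right) \frac{1}{488513} = \frac{2}{1475} \left(-13\right) \left(-1 - 19175\right) \frac{1}{488513} = \frac{2}{1475} \left(-13\right) \left(-19176\right) \frac{1}{488513} = \frac{498576}{1475} \cdot \frac{1}{488513} = \frac{498576}{720556675}$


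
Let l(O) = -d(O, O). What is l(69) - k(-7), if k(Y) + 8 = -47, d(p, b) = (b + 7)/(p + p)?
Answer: 3757/69 ≈ 54.449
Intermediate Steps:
d(p, b) = (7 + b)/(2*p) (d(p, b) = (7 + b)/((2*p)) = (7 + b)*(1/(2*p)) = (7 + b)/(2*p))
k(Y) = -55 (k(Y) = -8 - 47 = -55)
l(O) = -(7 + O)/(2*O)
l(69) - k(-7) = (½)*(-7 - 1*69)/69 - 1*(-55) = (½)*(1/69)*(-7 - 69) + 55 = (½)*(1/69)*(-76) + 55 = -38/69 + 55 = 3757/69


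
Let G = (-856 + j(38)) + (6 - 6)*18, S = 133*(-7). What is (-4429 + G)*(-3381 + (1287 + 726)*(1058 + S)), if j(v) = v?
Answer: -1323660690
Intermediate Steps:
S = -931
G = -818 (G = (-856 + 38) + (6 - 6)*18 = -818 + 0*18 = -818 + 0 = -818)
(-4429 + G)*(-3381 + (1287 + 726)*(1058 + S)) = (-4429 - 818)*(-3381 + (1287 + 726)*(1058 - 931)) = -5247*(-3381 + 2013*127) = -5247*(-3381 + 255651) = -5247*252270 = -1323660690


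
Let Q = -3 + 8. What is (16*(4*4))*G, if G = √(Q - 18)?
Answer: 256*I*√13 ≈ 923.02*I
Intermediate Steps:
Q = 5
G = I*√13 (G = √(5 - 18) = √(-13) = I*√13 ≈ 3.6056*I)
(16*(4*4))*G = (16*(4*4))*(I*√13) = (16*16)*(I*√13) = 256*(I*√13) = 256*I*√13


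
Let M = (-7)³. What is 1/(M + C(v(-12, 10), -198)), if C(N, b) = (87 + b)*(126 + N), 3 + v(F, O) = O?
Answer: -1/15106 ≈ -6.6199e-5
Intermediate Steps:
v(F, O) = -3 + O
M = -343
1/(M + C(v(-12, 10), -198)) = 1/(-343 + (10962 + 87*(-3 + 10) + 126*(-198) + (-3 + 10)*(-198))) = 1/(-343 + (10962 + 87*7 - 24948 + 7*(-198))) = 1/(-343 + (10962 + 609 - 24948 - 1386)) = 1/(-343 - 14763) = 1/(-15106) = -1/15106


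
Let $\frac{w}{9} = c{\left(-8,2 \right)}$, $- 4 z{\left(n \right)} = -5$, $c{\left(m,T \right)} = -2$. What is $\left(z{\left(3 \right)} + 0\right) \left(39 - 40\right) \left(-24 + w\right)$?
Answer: $\frac{105}{2} \approx 52.5$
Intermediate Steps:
$z{\left(n \right)} = \frac{5}{4}$ ($z{\left(n \right)} = \left(- \frac{1}{4}\right) \left(-5\right) = \frac{5}{4}$)
$w = -18$ ($w = 9 \left(-2\right) = -18$)
$\left(z{\left(3 \right)} + 0\right) \left(39 - 40\right) \left(-24 + w\right) = \left(\frac{5}{4} + 0\right) \left(39 - 40\right) \left(-24 - 18\right) = \frac{5}{4} \left(-1\right) \left(-42\right) = \left(- \frac{5}{4}\right) \left(-42\right) = \frac{105}{2}$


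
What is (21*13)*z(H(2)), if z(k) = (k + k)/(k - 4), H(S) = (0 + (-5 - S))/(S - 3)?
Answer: 1274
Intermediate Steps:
H(S) = (-5 - S)/(-3 + S)
z(k) = 2*k/(-4 + k) (z(k) = (2*k)/(-4 + k) = 2*k/(-4 + k))
(21*13)*z(H(2)) = (21*13)*(2*((-5 - 1*2)/(-3 + 2))/(-4 + (-5 - 1*2)/(-3 + 2))) = 273*(2*((-5 - 2)/(-1))/(-4 + (-5 - 2)/(-1))) = 273*(2*(-1*(-7))/(-4 - 1*(-7))) = 273*(2*7/(-4 + 7)) = 273*(2*7/3) = 273*(2*7*(1/3)) = 273*(14/3) = 1274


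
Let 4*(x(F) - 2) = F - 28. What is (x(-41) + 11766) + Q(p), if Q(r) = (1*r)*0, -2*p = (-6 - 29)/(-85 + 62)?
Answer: 47003/4 ≈ 11751.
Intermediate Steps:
x(F) = -5 + F/4 (x(F) = 2 + (F - 28)/4 = 2 + (-28 + F)/4 = 2 + (-7 + F/4) = -5 + F/4)
p = -35/46 (p = -(-6 - 29)/(2*(-85 + 62)) = -(-35)/(2*(-23)) = -(-35)*(-1)/(2*23) = -1/2*35/23 = -35/46 ≈ -0.76087)
Q(r) = 0 (Q(r) = r*0 = 0)
(x(-41) + 11766) + Q(p) = ((-5 + (1/4)*(-41)) + 11766) + 0 = ((-5 - 41/4) + 11766) + 0 = (-61/4 + 11766) + 0 = 47003/4 + 0 = 47003/4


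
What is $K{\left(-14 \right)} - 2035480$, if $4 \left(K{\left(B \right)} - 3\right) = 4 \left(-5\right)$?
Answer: $-2035482$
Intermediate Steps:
$K{\left(B \right)} = -2$ ($K{\left(B \right)} = 3 + \frac{4 \left(-5\right)}{4} = 3 + \frac{1}{4} \left(-20\right) = 3 - 5 = -2$)
$K{\left(-14 \right)} - 2035480 = -2 - 2035480 = -2035482$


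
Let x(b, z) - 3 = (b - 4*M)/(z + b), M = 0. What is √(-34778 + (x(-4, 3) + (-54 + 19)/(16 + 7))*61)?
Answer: 4*I*√1138799/23 ≈ 185.59*I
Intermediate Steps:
x(b, z) = 3 + b/(b + z) (x(b, z) = 3 + (b - 4*0)/(z + b) = 3 + (b + 0)/(b + z) = 3 + b/(b + z))
√(-34778 + (x(-4, 3) + (-54 + 19)/(16 + 7))*61) = √(-34778 + ((3*3 + 4*(-4))/(-4 + 3) + (-54 + 19)/(16 + 7))*61) = √(-34778 + ((9 - 16)/(-1) - 35/23)*61) = √(-34778 + (-1*(-7) - 35*1/23)*61) = √(-34778 + (7 - 35/23)*61) = √(-34778 + (126/23)*61) = √(-34778 + 7686/23) = √(-792208/23) = 4*I*√1138799/23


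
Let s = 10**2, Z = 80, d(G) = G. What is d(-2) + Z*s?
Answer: 7998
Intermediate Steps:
s = 100
d(-2) + Z*s = -2 + 80*100 = -2 + 8000 = 7998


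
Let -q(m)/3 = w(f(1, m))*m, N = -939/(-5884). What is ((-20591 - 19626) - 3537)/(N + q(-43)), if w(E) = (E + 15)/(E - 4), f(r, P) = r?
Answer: 257448536/4047253 ≈ 63.611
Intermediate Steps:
w(E) = (15 + E)/(-4 + E)
N = 939/5884 (N = -939*(-1/5884) = 939/5884 ≈ 0.15959)
q(m) = 16*m (q(m) = -3*(15 + 1)/(-4 + 1)*m = -3*16/(-3)*m = -3*(-⅓*16)*m = -(-16)*m = 16*m)
((-20591 - 19626) - 3537)/(N + q(-43)) = ((-20591 - 19626) - 3537)/(939/5884 + 16*(-43)) = (-40217 - 3537)/(939/5884 - 688) = -43754/(-4047253/5884) = -43754*(-5884/4047253) = 257448536/4047253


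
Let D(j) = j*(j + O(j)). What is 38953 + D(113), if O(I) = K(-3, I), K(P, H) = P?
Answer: 51383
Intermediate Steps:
O(I) = -3
D(j) = j*(-3 + j) (D(j) = j*(j - 3) = j*(-3 + j))
38953 + D(113) = 38953 + 113*(-3 + 113) = 38953 + 113*110 = 38953 + 12430 = 51383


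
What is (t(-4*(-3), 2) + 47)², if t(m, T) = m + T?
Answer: 3721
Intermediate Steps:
t(m, T) = T + m
(t(-4*(-3), 2) + 47)² = ((2 - 4*(-3)) + 47)² = ((2 + 12) + 47)² = (14 + 47)² = 61² = 3721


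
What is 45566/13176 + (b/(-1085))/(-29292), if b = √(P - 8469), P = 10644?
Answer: 22783/6588 + √87/6356364 ≈ 3.4583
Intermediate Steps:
b = 5*√87 (b = √(10644 - 8469) = √2175 = 5*√87 ≈ 46.637)
45566/13176 + (b/(-1085))/(-29292) = 45566/13176 + ((5*√87)/(-1085))/(-29292) = 45566*(1/13176) + ((5*√87)*(-1/1085))*(-1/29292) = 22783/6588 - √87/217*(-1/29292) = 22783/6588 + √87/6356364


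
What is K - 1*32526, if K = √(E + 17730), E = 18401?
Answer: -32526 + √36131 ≈ -32336.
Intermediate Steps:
K = √36131 (K = √(18401 + 17730) = √36131 ≈ 190.08)
K - 1*32526 = √36131 - 1*32526 = √36131 - 32526 = -32526 + √36131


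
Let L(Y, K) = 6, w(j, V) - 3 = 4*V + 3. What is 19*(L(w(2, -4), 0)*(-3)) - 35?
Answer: -377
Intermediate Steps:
w(j, V) = 6 + 4*V (w(j, V) = 3 + (4*V + 3) = 3 + (3 + 4*V) = 6 + 4*V)
19*(L(w(2, -4), 0)*(-3)) - 35 = 19*(6*(-3)) - 35 = 19*(-18) - 35 = -342 - 35 = -377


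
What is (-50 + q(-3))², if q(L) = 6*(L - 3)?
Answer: 7396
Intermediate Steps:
q(L) = -18 + 6*L (q(L) = 6*(-3 + L) = -18 + 6*L)
(-50 + q(-3))² = (-50 + (-18 + 6*(-3)))² = (-50 + (-18 - 18))² = (-50 - 36)² = (-86)² = 7396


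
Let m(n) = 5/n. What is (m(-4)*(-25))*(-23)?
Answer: -2875/4 ≈ -718.75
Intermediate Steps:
(m(-4)*(-25))*(-23) = ((5/(-4))*(-25))*(-23) = ((5*(-¼))*(-25))*(-23) = -5/4*(-25)*(-23) = (125/4)*(-23) = -2875/4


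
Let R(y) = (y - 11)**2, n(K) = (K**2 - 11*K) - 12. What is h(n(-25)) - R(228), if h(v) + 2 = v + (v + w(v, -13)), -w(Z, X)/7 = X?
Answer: -45224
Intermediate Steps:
w(Z, X) = -7*X
n(K) = -12 + K**2 - 11*K
R(y) = (-11 + y)**2
h(v) = 89 + 2*v (h(v) = -2 + (v + (v - 7*(-13))) = -2 + (v + (v + 91)) = -2 + (v + (91 + v)) = -2 + (91 + 2*v) = 89 + 2*v)
h(n(-25)) - R(228) = (89 + 2*(-12 + (-25)**2 - 11*(-25))) - (-11 + 228)**2 = (89 + 2*(-12 + 625 + 275)) - 1*217**2 = (89 + 2*888) - 1*47089 = (89 + 1776) - 47089 = 1865 - 47089 = -45224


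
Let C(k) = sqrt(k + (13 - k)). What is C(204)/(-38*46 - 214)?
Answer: -sqrt(13)/1962 ≈ -0.0018377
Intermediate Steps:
C(k) = sqrt(13)
C(204)/(-38*46 - 214) = sqrt(13)/(-38*46 - 214) = sqrt(13)/(-1748 - 214) = sqrt(13)/(-1962) = sqrt(13)*(-1/1962) = -sqrt(13)/1962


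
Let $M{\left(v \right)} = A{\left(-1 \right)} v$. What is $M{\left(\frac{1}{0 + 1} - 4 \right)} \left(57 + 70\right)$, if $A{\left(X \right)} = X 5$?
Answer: $1905$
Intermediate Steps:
$A{\left(X \right)} = 5 X$
$M{\left(v \right)} = - 5 v$ ($M{\left(v \right)} = 5 \left(-1\right) v = - 5 v$)
$M{\left(\frac{1}{0 + 1} - 4 \right)} \left(57 + 70\right) = - 5 \left(\frac{1}{0 + 1} - 4\right) \left(57 + 70\right) = - 5 \left(1^{-1} - 4\right) 127 = - 5 \left(1 - 4\right) 127 = \left(-5\right) \left(-3\right) 127 = 15 \cdot 127 = 1905$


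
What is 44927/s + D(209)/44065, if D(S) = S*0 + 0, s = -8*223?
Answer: -44927/1784 ≈ -25.183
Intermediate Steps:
s = -1784
D(S) = 0 (D(S) = 0 + 0 = 0)
44927/s + D(209)/44065 = 44927/(-1784) + 0/44065 = 44927*(-1/1784) + 0*(1/44065) = -44927/1784 + 0 = -44927/1784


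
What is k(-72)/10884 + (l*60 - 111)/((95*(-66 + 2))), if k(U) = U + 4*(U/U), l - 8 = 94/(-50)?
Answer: -4002401/82718400 ≈ -0.048386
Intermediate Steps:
l = 153/25 (l = 8 + 94/(-50) = 8 + 94*(-1/50) = 8 - 47/25 = 153/25 ≈ 6.1200)
k(U) = 4 + U (k(U) = U + 4*1 = U + 4 = 4 + U)
k(-72)/10884 + (l*60 - 111)/((95*(-66 + 2))) = (4 - 72)/10884 + ((153/25)*60 - 111)/((95*(-66 + 2))) = -68*1/10884 + (1836/5 - 111)/((95*(-64))) = -17/2721 + (1281/5)/(-6080) = -17/2721 + (1281/5)*(-1/6080) = -17/2721 - 1281/30400 = -4002401/82718400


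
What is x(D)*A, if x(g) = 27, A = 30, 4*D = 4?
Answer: 810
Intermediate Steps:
D = 1 (D = (¼)*4 = 1)
x(D)*A = 27*30 = 810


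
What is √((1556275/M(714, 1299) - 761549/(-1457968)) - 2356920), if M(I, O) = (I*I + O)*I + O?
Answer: 19*I*√115509133033139433773084707611393/133011561135468 ≈ 1535.2*I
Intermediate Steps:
M(I, O) = O + I*(O + I²) (M(I, O) = (I² + O)*I + O = (O + I²)*I + O = I*(O + I²) + O = O + I*(O + I²))
√((1556275/M(714, 1299) - 761549/(-1457968)) - 2356920) = √((1556275/(1299 + 714³ + 714*1299) - 761549/(-1457968)) - 2356920) = √((1556275/(1299 + 363994344 + 927486) - 761549*(-1/1457968)) - 2356920) = √((1556275/364923129 + 761549/1457968) - 2356920) = √(280175843116021/532046244541872 - 2356920) = √(-1253990154509785838219/532046244541872) = 19*I*√115509133033139433773084707611393/133011561135468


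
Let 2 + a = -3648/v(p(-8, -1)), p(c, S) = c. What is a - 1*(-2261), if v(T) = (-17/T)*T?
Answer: 42051/17 ≈ 2473.6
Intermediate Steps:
v(T) = -17
a = 3614/17 (a = -2 - 3648/(-17) = -2 - 3648*(-1/17) = -2 + 3648/17 = 3614/17 ≈ 212.59)
a - 1*(-2261) = 3614/17 - 1*(-2261) = 3614/17 + 2261 = 42051/17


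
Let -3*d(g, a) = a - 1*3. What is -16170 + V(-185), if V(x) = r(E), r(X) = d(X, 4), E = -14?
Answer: -48511/3 ≈ -16170.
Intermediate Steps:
d(g, a) = 1 - a/3 (d(g, a) = -(a - 1*3)/3 = -(a - 3)/3 = -(-3 + a)/3 = 1 - a/3)
r(X) = -1/3 (r(X) = 1 - 1/3*4 = 1 - 4/3 = -1/3)
V(x) = -1/3
-16170 + V(-185) = -16170 - 1/3 = -48511/3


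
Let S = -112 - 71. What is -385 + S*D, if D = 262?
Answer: -48331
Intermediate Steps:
S = -183
-385 + S*D = -385 - 183*262 = -385 - 47946 = -48331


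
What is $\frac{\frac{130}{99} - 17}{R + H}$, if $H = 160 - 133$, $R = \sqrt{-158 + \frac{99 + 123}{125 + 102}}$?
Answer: $- \frac{1057593}{2212397} + \frac{3106 i \sqrt{2022797}}{19911573} \approx -0.47803 + 0.22186 i$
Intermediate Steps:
$R = \frac{2 i \sqrt{2022797}}{227}$ ($R = \sqrt{-158 + \frac{222}{227}} = \sqrt{- \frac{35644}{227}} = \frac{2 i \sqrt{2022797}}{227} \approx 12.531 i$)
$H = 27$
$\frac{\frac{130}{99} - 17}{R + H} = \frac{\frac{130}{99} - 17}{\frac{2 i \sqrt{2022797}}{227} + 27} = \frac{130 \cdot \frac{1}{99} - 17}{27 + \frac{2 i \sqrt{2022797}}{227}} = \frac{\frac{130}{99} - 17}{27 + \frac{2 i \sqrt{2022797}}{227}} = - \frac{1553}{99 \left(27 + \frac{2 i \sqrt{2022797}}{227}\right)}$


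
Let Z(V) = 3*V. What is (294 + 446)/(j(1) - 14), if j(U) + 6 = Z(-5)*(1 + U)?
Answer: -74/5 ≈ -14.800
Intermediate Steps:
j(U) = -21 - 15*U (j(U) = -6 + (3*(-5))*(1 + U) = -6 - 15*(1 + U) = -6 + (-15 - 15*U) = -21 - 15*U)
(294 + 446)/(j(1) - 14) = (294 + 446)/((-21 - 15*1) - 14) = 740/((-21 - 15) - 14) = 740/(-36 - 14) = 740/(-50) = 740*(-1/50) = -74/5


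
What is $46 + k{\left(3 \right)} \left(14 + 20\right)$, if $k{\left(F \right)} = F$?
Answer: $148$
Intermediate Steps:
$46 + k{\left(3 \right)} \left(14 + 20\right) = 46 + 3 \left(14 + 20\right) = 46 + 3 \cdot 34 = 46 + 102 = 148$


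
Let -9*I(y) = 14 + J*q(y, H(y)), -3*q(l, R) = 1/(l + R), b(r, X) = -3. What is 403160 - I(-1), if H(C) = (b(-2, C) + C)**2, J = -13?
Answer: 163280443/405 ≈ 4.0316e+5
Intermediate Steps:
H(C) = (-3 + C)**2
q(l, R) = -1/(3*(R + l)) (q(l, R) = -1/(3*(l + R)) = -1/(3*(R + l)))
I(y) = -14/9 - 13/(9*(3*y + 3*(-3 + y)**2)) (I(y) = -(14 - (-13)/(3*(-3 + y)**2 + 3*y))/9 = -(14 - (-13)/(3*y + 3*(-3 + y)**2))/9 = -(14 + 13/(3*y + 3*(-3 + y)**2))/9 = -14/9 - 13/(9*(3*y + 3*(-3 + y)**2)))
403160 - I(-1) = 403160 - (-391 - 42*(-1)**2 + 210*(-1))/(27*(9 + (-1)**2 - 5*(-1))) = 403160 - (-391 - 42*1 - 210)/(27*(9 + 1 + 5)) = 403160 - (-391 - 42 - 210)/(27*15) = 403160 - (-643)/(27*15) = 403160 - 1*(-643/405) = 403160 + 643/405 = 163280443/405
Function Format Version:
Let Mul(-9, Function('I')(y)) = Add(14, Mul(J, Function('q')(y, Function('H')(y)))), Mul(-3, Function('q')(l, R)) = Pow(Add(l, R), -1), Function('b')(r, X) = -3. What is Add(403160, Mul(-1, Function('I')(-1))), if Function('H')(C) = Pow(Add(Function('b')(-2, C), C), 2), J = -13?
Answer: Rational(163280443, 405) ≈ 4.0316e+5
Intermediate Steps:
Function('H')(C) = Pow(Add(-3, C), 2)
Function('q')(l, R) = Mul(Rational(-1, 3), Pow(Add(R, l), -1)) (Function('q')(l, R) = Mul(Rational(-1, 3), Pow(Add(l, R), -1)) = Mul(Rational(-1, 3), Pow(Add(R, l), -1)))
Function('I')(y) = Add(Rational(-14, 9), Mul(Rational(-13, 9), Pow(Add(Mul(3, y), Mul(3, Pow(Add(-3, y), 2))), -1))) (Function('I')(y) = Mul(Rational(-1, 9), Add(14, Mul(-13, Mul(-1, Pow(Add(Mul(3, Pow(Add(-3, y), 2)), Mul(3, y)), -1))))) = Mul(Rational(-1, 9), Add(14, Mul(-13, Mul(-1, Pow(Add(Mul(3, y), Mul(3, Pow(Add(-3, y), 2))), -1))))) = Mul(Rational(-1, 9), Add(14, Mul(13, Pow(Add(Mul(3, y), Mul(3, Pow(Add(-3, y), 2))), -1)))) = Add(Rational(-14, 9), Mul(Rational(-13, 9), Pow(Add(Mul(3, y), Mul(3, Pow(Add(-3, y), 2))), -1))))
Add(403160, Mul(-1, Function('I')(-1))) = Add(403160, Mul(-1, Mul(Rational(1, 27), Pow(Add(9, Pow(-1, 2), Mul(-5, -1)), -1), Add(-391, Mul(-42, Pow(-1, 2)), Mul(210, -1))))) = Add(403160, Mul(-1, Mul(Rational(1, 27), Pow(Add(9, 1, 5), -1), Add(-391, Mul(-42, 1), -210)))) = Add(403160, Mul(-1, Mul(Rational(1, 27), Pow(15, -1), Add(-391, -42, -210)))) = Add(403160, Mul(-1, Mul(Rational(1, 27), Rational(1, 15), -643))) = Add(403160, Mul(-1, Rational(-643, 405))) = Add(403160, Rational(643, 405)) = Rational(163280443, 405)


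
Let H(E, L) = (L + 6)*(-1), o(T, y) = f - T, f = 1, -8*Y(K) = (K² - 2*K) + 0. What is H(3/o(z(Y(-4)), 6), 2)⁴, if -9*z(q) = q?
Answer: 4096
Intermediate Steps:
Y(K) = -K²/8 + K/4 (Y(K) = -((K² - 2*K) + 0)/8 = -(K² - 2*K)/8 = -K²/8 + K/4)
z(q) = -q/9
o(T, y) = 1 - T
H(E, L) = -6 - L (H(E, L) = (6 + L)*(-1) = -6 - L)
H(3/o(z(Y(-4)), 6), 2)⁴ = (-6 - 1*2)⁴ = (-6 - 2)⁴ = (-8)⁴ = 4096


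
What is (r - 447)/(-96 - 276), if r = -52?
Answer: 499/372 ≈ 1.3414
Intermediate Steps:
(r - 447)/(-96 - 276) = (-52 - 447)/(-96 - 276) = -499/(-372) = -499*(-1/372) = 499/372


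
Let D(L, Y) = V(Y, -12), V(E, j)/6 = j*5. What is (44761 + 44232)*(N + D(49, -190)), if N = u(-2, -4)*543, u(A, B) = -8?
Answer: -418623072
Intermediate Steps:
V(E, j) = 30*j (V(E, j) = 6*(j*5) = 6*(5*j) = 30*j)
D(L, Y) = -360 (D(L, Y) = 30*(-12) = -360)
N = -4344 (N = -8*543 = -4344)
(44761 + 44232)*(N + D(49, -190)) = (44761 + 44232)*(-4344 - 360) = 88993*(-4704) = -418623072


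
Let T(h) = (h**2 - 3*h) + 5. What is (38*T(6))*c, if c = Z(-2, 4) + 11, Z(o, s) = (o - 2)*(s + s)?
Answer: -18354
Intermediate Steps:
Z(o, s) = 2*s*(-2 + o) (Z(o, s) = (-2 + o)*(2*s) = 2*s*(-2 + o))
T(h) = 5 + h**2 - 3*h
c = -21 (c = 2*4*(-2 - 2) + 11 = 2*4*(-4) + 11 = -32 + 11 = -21)
(38*T(6))*c = (38*(5 + 6**2 - 3*6))*(-21) = (38*(5 + 36 - 18))*(-21) = (38*23)*(-21) = 874*(-21) = -18354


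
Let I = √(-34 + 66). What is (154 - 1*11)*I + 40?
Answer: 40 + 572*√2 ≈ 848.93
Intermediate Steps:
I = 4*√2 (I = √32 = 4*√2 ≈ 5.6569)
(154 - 1*11)*I + 40 = (154 - 1*11)*(4*√2) + 40 = (154 - 11)*(4*√2) + 40 = 143*(4*√2) + 40 = 572*√2 + 40 = 40 + 572*√2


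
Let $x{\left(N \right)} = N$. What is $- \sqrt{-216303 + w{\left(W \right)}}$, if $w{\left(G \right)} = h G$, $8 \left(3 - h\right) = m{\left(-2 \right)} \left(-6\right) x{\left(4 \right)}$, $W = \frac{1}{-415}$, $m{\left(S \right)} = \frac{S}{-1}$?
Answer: $- \frac{i \sqrt{37252787910}}{415} \approx - 465.08 i$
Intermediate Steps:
$m{\left(S \right)} = - S$ ($m{\left(S \right)} = S \left(-1\right) = - S$)
$W = - \frac{1}{415} \approx -0.0024096$
$h = 9$ ($h = 3 - \frac{\left(-1\right) \left(-2\right) \left(-6\right) 4}{8} = 3 - \frac{2 \left(-6\right) 4}{8} = 3 - \frac{\left(-12\right) 4}{8} = 3 - -6 = 3 + 6 = 9$)
$w{\left(G \right)} = 9 G$
$- \sqrt{-216303 + w{\left(W \right)}} = - \sqrt{-216303 + 9 \left(- \frac{1}{415}\right)} = - \sqrt{-216303 - \frac{9}{415}} = - \sqrt{- \frac{89765754}{415}} = - \frac{i \sqrt{37252787910}}{415}$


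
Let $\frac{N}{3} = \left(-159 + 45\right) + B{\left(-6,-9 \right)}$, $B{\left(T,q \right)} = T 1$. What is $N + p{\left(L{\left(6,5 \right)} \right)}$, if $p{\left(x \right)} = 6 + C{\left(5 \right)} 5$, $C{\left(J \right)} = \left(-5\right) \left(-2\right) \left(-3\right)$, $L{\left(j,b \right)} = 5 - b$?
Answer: $-504$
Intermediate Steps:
$B{\left(T,q \right)} = T$
$C{\left(J \right)} = -30$ ($C{\left(J \right)} = 10 \left(-3\right) = -30$)
$p{\left(x \right)} = -144$ ($p{\left(x \right)} = 6 - 150 = -144$)
$N = -360$ ($N = 3 \left(\left(-159 + 45\right) - 6\right) = 3 \left(-114 - 6\right) = 3 \left(-120\right) = -360$)
$N + p{\left(L{\left(6,5 \right)} \right)} = -360 - 144 = -504$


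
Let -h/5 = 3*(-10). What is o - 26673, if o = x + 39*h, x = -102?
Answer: -20925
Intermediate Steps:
h = 150 (h = -15*(-10) = -5*(-30) = 150)
o = 5748 (o = -102 + 39*150 = -102 + 5850 = 5748)
o - 26673 = 5748 - 26673 = -20925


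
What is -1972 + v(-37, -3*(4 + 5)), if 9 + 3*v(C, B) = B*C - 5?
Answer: -4931/3 ≈ -1643.7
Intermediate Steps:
v(C, B) = -14/3 + B*C/3 (v(C, B) = -3 + (B*C - 5)/3 = -3 + (-5 + B*C)/3 = -3 + (-5/3 + B*C/3) = -14/3 + B*C/3)
-1972 + v(-37, -3*(4 + 5)) = -1972 + (-14/3 + (⅓)*(-3*(4 + 5))*(-37)) = -1972 + (-14/3 + (⅓)*(-3*9)*(-37)) = -1972 + (-14/3 + (⅓)*(-27)*(-37)) = -1972 + (-14/3 + 333) = -1972 + 985/3 = -4931/3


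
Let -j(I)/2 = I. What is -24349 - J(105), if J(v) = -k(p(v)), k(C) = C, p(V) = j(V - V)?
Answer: -24349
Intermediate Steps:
j(I) = -2*I
p(V) = 0 (p(V) = -2*(V - V) = -2*0 = 0)
J(v) = 0 (J(v) = -1*0 = 0)
-24349 - J(105) = -24349 - 1*0 = -24349 + 0 = -24349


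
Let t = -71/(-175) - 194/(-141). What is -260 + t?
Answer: -6371539/24675 ≈ -258.22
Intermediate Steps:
t = 43961/24675 (t = -71*(-1/175) - 194*(-1/141) = 71/175 + 194/141 = 43961/24675 ≈ 1.7816)
-260 + t = -260 + 43961/24675 = -6371539/24675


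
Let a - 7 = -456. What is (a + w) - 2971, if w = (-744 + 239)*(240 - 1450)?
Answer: 607630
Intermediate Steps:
a = -449 (a = 7 - 456 = -449)
w = 611050 (w = -505*(-1210) = 611050)
(a + w) - 2971 = (-449 + 611050) - 2971 = 610601 - 2971 = 607630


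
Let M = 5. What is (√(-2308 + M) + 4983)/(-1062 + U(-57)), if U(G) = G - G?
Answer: -1661/354 - 7*I*√47/1062 ≈ -4.6921 - 0.045188*I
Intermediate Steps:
U(G) = 0
(√(-2308 + M) + 4983)/(-1062 + U(-57)) = (√(-2308 + 5) + 4983)/(-1062 + 0) = (√(-2303) + 4983)/(-1062) = (7*I*√47 + 4983)*(-1/1062) = (4983 + 7*I*√47)*(-1/1062) = -1661/354 - 7*I*√47/1062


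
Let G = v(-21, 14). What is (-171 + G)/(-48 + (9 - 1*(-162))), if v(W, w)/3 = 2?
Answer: -55/41 ≈ -1.3415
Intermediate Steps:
v(W, w) = 6 (v(W, w) = 3*2 = 6)
G = 6
(-171 + G)/(-48 + (9 - 1*(-162))) = (-171 + 6)/(-48 + (9 - 1*(-162))) = -165/(-48 + (9 + 162)) = -165/(-48 + 171) = -165/123 = -165*1/123 = -55/41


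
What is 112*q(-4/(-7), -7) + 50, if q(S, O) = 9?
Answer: 1058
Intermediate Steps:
112*q(-4/(-7), -7) + 50 = 112*9 + 50 = 1008 + 50 = 1058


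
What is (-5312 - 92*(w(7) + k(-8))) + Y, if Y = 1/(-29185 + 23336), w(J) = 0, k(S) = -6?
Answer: -27841241/5849 ≈ -4760.0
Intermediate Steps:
Y = -1/5849 (Y = 1/(-5849) = -1/5849 ≈ -0.00017097)
(-5312 - 92*(w(7) + k(-8))) + Y = (-5312 - 92*(0 - 6)) - 1/5849 = (-5312 - 92*(-6)) - 1/5849 = (-5312 + 552) - 1/5849 = -4760 - 1/5849 = -27841241/5849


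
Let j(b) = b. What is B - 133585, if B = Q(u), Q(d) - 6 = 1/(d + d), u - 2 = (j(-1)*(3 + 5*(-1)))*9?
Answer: -5343159/40 ≈ -1.3358e+5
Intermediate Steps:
u = 20 (u = 2 - (3 + 5*(-1))*9 = 2 - (3 - 5)*9 = 2 - 1*(-2)*9 = 2 + 2*9 = 2 + 18 = 20)
Q(d) = 6 + 1/(2*d) (Q(d) = 6 + 1/(d + d) = 6 + 1/(2*d))
B = 241/40 (B = 6 + (1/2)/20 = 6 + (1/2)*(1/20) = 6 + 1/40 = 241/40 ≈ 6.0250)
B - 133585 = 241/40 - 133585 = -5343159/40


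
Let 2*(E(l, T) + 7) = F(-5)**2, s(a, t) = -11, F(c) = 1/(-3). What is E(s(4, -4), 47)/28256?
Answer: -125/508608 ≈ -0.00024577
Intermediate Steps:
F(c) = -1/3
E(l, T) = -125/18 (E(l, T) = -7 + (-1/3)**2/2 = -7 + (1/2)*(1/9) = -7 + 1/18 = -125/18)
E(s(4, -4), 47)/28256 = -125/18/28256 = -125/18*1/28256 = -125/508608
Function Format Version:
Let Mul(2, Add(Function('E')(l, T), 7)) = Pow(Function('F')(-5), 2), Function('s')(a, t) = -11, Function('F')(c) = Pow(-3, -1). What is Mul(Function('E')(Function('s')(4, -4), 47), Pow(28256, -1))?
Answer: Rational(-125, 508608) ≈ -0.00024577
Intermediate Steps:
Function('F')(c) = Rational(-1, 3)
Function('E')(l, T) = Rational(-125, 18) (Function('E')(l, T) = Add(-7, Mul(Rational(1, 2), Pow(Rational(-1, 3), 2))) = Add(-7, Mul(Rational(1, 2), Rational(1, 9))) = Add(-7, Rational(1, 18)) = Rational(-125, 18))
Mul(Function('E')(Function('s')(4, -4), 47), Pow(28256, -1)) = Mul(Rational(-125, 18), Pow(28256, -1)) = Mul(Rational(-125, 18), Rational(1, 28256)) = Rational(-125, 508608)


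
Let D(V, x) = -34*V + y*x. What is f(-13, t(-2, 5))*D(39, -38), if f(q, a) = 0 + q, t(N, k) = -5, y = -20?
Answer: 7358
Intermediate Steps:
f(q, a) = q
D(V, x) = -34*V - 20*x
f(-13, t(-2, 5))*D(39, -38) = -13*(-34*39 - 20*(-38)) = -13*(-1326 + 760) = -13*(-566) = 7358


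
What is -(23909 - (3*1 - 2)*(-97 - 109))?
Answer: -24115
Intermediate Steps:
-(23909 - (3*1 - 2)*(-97 - 109)) = -(23909 - (3 - 2)*(-206)) = -(23909 - (-206)) = -(23909 - 1*(-206)) = -(23909 + 206) = -1*24115 = -24115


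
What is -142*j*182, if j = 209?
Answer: -5401396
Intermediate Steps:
-142*j*182 = -142*209*182 = -29678*182 = -5401396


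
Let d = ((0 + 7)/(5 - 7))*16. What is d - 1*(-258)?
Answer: 202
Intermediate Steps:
d = -56 (d = (7/(-2))*16 = (7*(-1/2))*16 = -7/2*16 = -56)
d - 1*(-258) = -56 - 1*(-258) = -56 + 258 = 202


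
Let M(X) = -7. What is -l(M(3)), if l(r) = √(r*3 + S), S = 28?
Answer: -√7 ≈ -2.6458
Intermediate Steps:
l(r) = √(28 + 3*r) (l(r) = √(r*3 + 28) = √(3*r + 28) = √(28 + 3*r))
-l(M(3)) = -√(28 + 3*(-7)) = -√(28 - 21) = -√7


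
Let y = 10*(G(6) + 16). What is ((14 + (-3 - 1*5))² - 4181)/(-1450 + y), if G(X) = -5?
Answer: 829/268 ≈ 3.0933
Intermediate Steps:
y = 110 (y = 10*(-5 + 16) = 10*11 = 110)
((14 + (-3 - 1*5))² - 4181)/(-1450 + y) = ((14 + (-3 - 1*5))² - 4181)/(-1450 + 110) = ((14 + (-3 - 5))² - 4181)/(-1340) = ((14 - 8)² - 4181)*(-1/1340) = (6² - 4181)*(-1/1340) = (36 - 4181)*(-1/1340) = -4145*(-1/1340) = 829/268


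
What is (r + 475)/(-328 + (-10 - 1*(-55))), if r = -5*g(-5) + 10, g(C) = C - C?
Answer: -485/283 ≈ -1.7138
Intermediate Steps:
g(C) = 0
r = 10 (r = -5*0 + 10 = 0 + 10 = 10)
(r + 475)/(-328 + (-10 - 1*(-55))) = (10 + 475)/(-328 + (-10 - 1*(-55))) = 485/(-328 + (-10 + 55)) = 485/(-328 + 45) = 485/(-283) = 485*(-1/283) = -485/283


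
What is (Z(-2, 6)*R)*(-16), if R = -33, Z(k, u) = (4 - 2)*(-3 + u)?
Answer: 3168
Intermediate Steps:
Z(k, u) = -6 + 2*u (Z(k, u) = 2*(-3 + u) = -6 + 2*u)
(Z(-2, 6)*R)*(-16) = ((-6 + 2*6)*(-33))*(-16) = ((-6 + 12)*(-33))*(-16) = (6*(-33))*(-16) = -198*(-16) = 3168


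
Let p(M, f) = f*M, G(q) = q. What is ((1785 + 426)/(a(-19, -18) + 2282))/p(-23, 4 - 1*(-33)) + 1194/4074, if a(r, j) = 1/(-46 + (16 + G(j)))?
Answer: 18477581803/63292499515 ≈ 0.29194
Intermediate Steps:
a(r, j) = 1/(-30 + j) (a(r, j) = 1/(-46 + (16 + j)) = 1/(-30 + j))
p(M, f) = M*f
((1785 + 426)/(a(-19, -18) + 2282))/p(-23, 4 - 1*(-33)) + 1194/4074 = ((1785 + 426)/(1/(-30 - 18) + 2282))/((-23*(4 - 1*(-33)))) + 1194/4074 = (2211/(1/(-48) + 2282))/((-23*(4 + 33))) + 1194*(1/4074) = (2211/(-1/48 + 2282))/((-23*37)) + 199/679 = (2211/(109535/48))/(-851) + 199/679 = (2211*(48/109535))*(-1/851) + 199/679 = (106128/109535)*(-1/851) + 199/679 = -106128/93214285 + 199/679 = 18477581803/63292499515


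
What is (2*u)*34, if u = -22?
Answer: -1496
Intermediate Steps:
(2*u)*34 = (2*(-22))*34 = -44*34 = -1496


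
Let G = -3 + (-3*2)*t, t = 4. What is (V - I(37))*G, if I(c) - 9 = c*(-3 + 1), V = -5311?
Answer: 141642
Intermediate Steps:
I(c) = 9 - 2*c (I(c) = 9 + c*(-3 + 1) = 9 + c*(-2) = 9 - 2*c)
G = -27 (G = -3 - 3*2*4 = -3 - 6*4 = -3 - 24 = -27)
(V - I(37))*G = (-5311 - (9 - 2*37))*(-27) = (-5311 - (9 - 74))*(-27) = (-5311 - 1*(-65))*(-27) = (-5311 + 65)*(-27) = -5246*(-27) = 141642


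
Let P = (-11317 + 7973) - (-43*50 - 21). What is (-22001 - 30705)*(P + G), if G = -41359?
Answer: 2241691592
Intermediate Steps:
P = -1173 (P = -3344 - (-2150 - 21) = -3344 - 1*(-2171) = -3344 + 2171 = -1173)
(-22001 - 30705)*(P + G) = (-22001 - 30705)*(-1173 - 41359) = -52706*(-42532) = 2241691592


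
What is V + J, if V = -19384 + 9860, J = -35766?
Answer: -45290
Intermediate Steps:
V = -9524
V + J = -9524 - 35766 = -45290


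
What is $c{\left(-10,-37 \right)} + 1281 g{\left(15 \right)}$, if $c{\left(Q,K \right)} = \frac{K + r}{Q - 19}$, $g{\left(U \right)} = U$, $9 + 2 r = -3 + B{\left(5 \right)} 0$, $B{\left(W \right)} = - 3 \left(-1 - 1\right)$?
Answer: $\frac{557278}{29} \approx 19216.0$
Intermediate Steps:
$B{\left(W \right)} = 6$ ($B{\left(W \right)} = \left(-3\right) \left(-2\right) = 6$)
$r = -6$ ($r = - \frac{9}{2} + \frac{-3 + 6 \cdot 0}{2} = - \frac{9}{2} + \frac{-3 + 0}{2} = - \frac{9}{2} + \frac{1}{2} \left(-3\right) = - \frac{9}{2} - \frac{3}{2} = -6$)
$c{\left(Q,K \right)} = \frac{-6 + K}{-19 + Q}$ ($c{\left(Q,K \right)} = \frac{K - 6}{Q - 19} = \frac{-6 + K}{-19 + Q}$)
$c{\left(-10,-37 \right)} + 1281 g{\left(15 \right)} = \frac{-6 - 37}{-19 - 10} + 1281 \cdot 15 = \frac{1}{-29} \left(-43\right) + 19215 = \left(- \frac{1}{29}\right) \left(-43\right) + 19215 = \frac{43}{29} + 19215 = \frac{557278}{29}$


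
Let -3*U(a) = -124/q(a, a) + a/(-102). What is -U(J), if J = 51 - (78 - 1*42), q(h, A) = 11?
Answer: -4271/1122 ≈ -3.8066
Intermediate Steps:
J = 15 (J = 51 - (78 - 42) = 51 - 1*36 = 51 - 36 = 15)
U(a) = 124/33 + a/306 (U(a) = -(-124/11 + a/(-102))/3 = -(-124*1/11 + a*(-1/102))/3 = -(-124/11 - a/102)/3 = 124/33 + a/306)
-U(J) = -(124/33 + (1/306)*15) = -(124/33 + 5/102) = -1*4271/1122 = -4271/1122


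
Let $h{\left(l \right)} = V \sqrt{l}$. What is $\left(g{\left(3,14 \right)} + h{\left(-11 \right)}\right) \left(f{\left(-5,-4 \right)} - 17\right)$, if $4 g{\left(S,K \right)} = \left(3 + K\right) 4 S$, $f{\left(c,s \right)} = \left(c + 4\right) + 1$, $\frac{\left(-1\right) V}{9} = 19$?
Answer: $-867 + 2907 i \sqrt{11} \approx -867.0 + 9641.4 i$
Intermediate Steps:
$V = -171$ ($V = \left(-9\right) 19 = -171$)
$f{\left(c,s \right)} = 5 + c$ ($f{\left(c,s \right)} = \left(4 + c\right) + 1 = 5 + c$)
$g{\left(S,K \right)} = S \left(3 + K\right)$ ($g{\left(S,K \right)} = \frac{\left(3 + K\right) 4 S}{4} = \frac{4 S \left(3 + K\right)}{4} = S \left(3 + K\right)$)
$h{\left(l \right)} = - 171 \sqrt{l}$
$\left(g{\left(3,14 \right)} + h{\left(-11 \right)}\right) \left(f{\left(-5,-4 \right)} - 17\right) = \left(3 \left(3 + 14\right) - 171 \sqrt{-11}\right) \left(\left(5 - 5\right) - 17\right) = \left(3 \cdot 17 - 171 i \sqrt{11}\right) \left(0 - 17\right) = \left(51 - 171 i \sqrt{11}\right) \left(-17\right) = -867 + 2907 i \sqrt{11}$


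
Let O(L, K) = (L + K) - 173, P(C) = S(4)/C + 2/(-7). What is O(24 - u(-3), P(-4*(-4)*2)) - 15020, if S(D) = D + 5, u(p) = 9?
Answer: -3399873/224 ≈ -15178.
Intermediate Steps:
S(D) = 5 + D
P(C) = -2/7 + 9/C (P(C) = (5 + 4)/C + 2/(-7) = 9/C + 2*(-1/7) = 9/C - 2/7 = -2/7 + 9/C)
O(L, K) = -173 + K + L (O(L, K) = (K + L) - 173 = -173 + K + L)
O(24 - u(-3), P(-4*(-4)*2)) - 15020 = (-173 + (-2/7 + 9/((-4*(-4)*2))) + (24 - 1*9)) - 15020 = (-173 + (-2/7 + 9/((16*2))) + (24 - 9)) - 15020 = (-173 + (-2/7 + 9/32) + 15) - 15020 = (-173 - 1/224 + 15) - 15020 = -35393/224 - 15020 = -3399873/224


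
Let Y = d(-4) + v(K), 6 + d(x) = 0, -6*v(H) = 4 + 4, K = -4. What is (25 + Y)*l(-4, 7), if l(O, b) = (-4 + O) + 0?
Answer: -424/3 ≈ -141.33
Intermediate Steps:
v(H) = -4/3 (v(H) = -(4 + 4)/6 = -1/6*8 = -4/3)
d(x) = -6 (d(x) = -6 + 0 = -6)
l(O, b) = -4 + O
Y = -22/3 (Y = -6 - 4/3 = -22/3 ≈ -7.3333)
(25 + Y)*l(-4, 7) = (25 - 22/3)*(-4 - 4) = (53/3)*(-8) = -424/3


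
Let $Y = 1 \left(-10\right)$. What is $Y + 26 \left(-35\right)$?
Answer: $-920$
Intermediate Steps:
$Y = -10$
$Y + 26 \left(-35\right) = -10 + 26 \left(-35\right) = -10 - 910 = -920$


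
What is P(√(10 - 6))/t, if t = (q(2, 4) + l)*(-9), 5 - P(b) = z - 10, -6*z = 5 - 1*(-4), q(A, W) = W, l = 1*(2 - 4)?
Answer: -11/12 ≈ -0.91667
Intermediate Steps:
l = -2 (l = 1*(-2) = -2)
z = -3/2 (z = -(5 - 1*(-4))/6 = -(5 + 4)/6 = -⅙*9 = -3/2 ≈ -1.5000)
P(b) = 33/2 (P(b) = 5 - (-3/2 - 10) = 5 - 1*(-23/2) = 5 + 23/2 = 33/2)
t = -18 (t = (4 - 2)*(-9) = 2*(-9) = -18)
P(√(10 - 6))/t = (33/2)/(-18) = (33/2)*(-1/18) = -11/12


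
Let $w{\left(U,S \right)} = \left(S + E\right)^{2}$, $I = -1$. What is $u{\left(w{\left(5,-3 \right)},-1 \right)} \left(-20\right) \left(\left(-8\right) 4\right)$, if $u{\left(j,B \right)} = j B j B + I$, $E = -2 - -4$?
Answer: $0$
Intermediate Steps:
$E = 2$ ($E = -2 + 4 = 2$)
$w{\left(U,S \right)} = \left(2 + S\right)^{2}$ ($w{\left(U,S \right)} = \left(S + 2\right)^{2} = \left(2 + S\right)^{2}$)
$u{\left(j,B \right)} = -1 + B^{2} j^{2}$ ($u{\left(j,B \right)} = j B j B - 1 = B j j B - 1 = B j^{2} B - 1 = B^{2} j^{2} - 1 = -1 + B^{2} j^{2}$)
$u{\left(w{\left(5,-3 \right)},-1 \right)} \left(-20\right) \left(\left(-8\right) 4\right) = \left(-1 + \left(-1\right)^{2} \left(\left(2 - 3\right)^{2}\right)^{2}\right) \left(-20\right) \left(\left(-8\right) 4\right) = \left(-1 + 1 \left(\left(-1\right)^{2}\right)^{2}\right) \left(-20\right) \left(-32\right) = \left(-1 + 1 \cdot 1^{2}\right) \left(-20\right) \left(-32\right) = \left(-1 + 1 \cdot 1\right) \left(-20\right) \left(-32\right) = \left(-1 + 1\right) \left(-20\right) \left(-32\right) = 0 \left(-20\right) \left(-32\right) = 0 \left(-32\right) = 0$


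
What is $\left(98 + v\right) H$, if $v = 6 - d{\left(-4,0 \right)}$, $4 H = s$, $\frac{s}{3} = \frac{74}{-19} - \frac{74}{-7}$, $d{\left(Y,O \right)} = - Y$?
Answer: $\frac{66600}{133} \approx 500.75$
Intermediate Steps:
$s = \frac{2664}{133}$ ($s = 3 \left(\frac{74}{-19} - \frac{74}{-7}\right) = 3 \left(74 \left(- \frac{1}{19}\right) - - \frac{74}{7}\right) = 3 \left(- \frac{74}{19} + \frac{74}{7}\right) = 3 \cdot \frac{888}{133} = \frac{2664}{133} \approx 20.03$)
$H = \frac{666}{133}$ ($H = \frac{1}{4} \cdot \frac{2664}{133} = \frac{666}{133} \approx 5.0075$)
$v = 2$ ($v = 6 - \left(-1\right) \left(-4\right) = 6 - 4 = 2$)
$\left(98 + v\right) H = \left(98 + 2\right) \frac{666}{133} = 100 \cdot \frac{666}{133} = \frac{66600}{133}$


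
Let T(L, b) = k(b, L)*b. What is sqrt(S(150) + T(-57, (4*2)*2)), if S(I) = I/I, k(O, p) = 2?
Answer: sqrt(33) ≈ 5.7446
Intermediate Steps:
T(L, b) = 2*b
S(I) = 1
sqrt(S(150) + T(-57, (4*2)*2)) = sqrt(1 + 2*((4*2)*2)) = sqrt(1 + 2*(8*2)) = sqrt(1 + 2*16) = sqrt(1 + 32) = sqrt(33)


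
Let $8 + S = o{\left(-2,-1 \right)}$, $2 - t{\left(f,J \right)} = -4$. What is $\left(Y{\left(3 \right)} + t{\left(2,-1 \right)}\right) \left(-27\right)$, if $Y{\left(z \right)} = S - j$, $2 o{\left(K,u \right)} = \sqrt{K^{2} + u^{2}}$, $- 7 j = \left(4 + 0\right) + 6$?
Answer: $\frac{108}{7} - \frac{27 \sqrt{5}}{2} \approx -14.758$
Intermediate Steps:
$j = - \frac{10}{7}$ ($j = - \frac{\left(4 + 0\right) + 6}{7} = - \frac{4 + 6}{7} = \left(- \frac{1}{7}\right) 10 = - \frac{10}{7} \approx -1.4286$)
$o{\left(K,u \right)} = \frac{\sqrt{K^{2} + u^{2}}}{2}$
$t{\left(f,J \right)} = 6$ ($t{\left(f,J \right)} = 2 - -4 = 2 + 4 = 6$)
$S = -8 + \frac{\sqrt{5}}{2}$ ($S = -8 + \frac{\sqrt{\left(-2\right)^{2} + \left(-1\right)^{2}}}{2} = -8 + \frac{\sqrt{4 + 1}}{2} = -8 + \frac{\sqrt{5}}{2} \approx -6.882$)
$Y{\left(z \right)} = - \frac{46}{7} + \frac{\sqrt{5}}{2}$ ($Y{\left(z \right)} = \left(-8 + \frac{\sqrt{5}}{2}\right) - - \frac{10}{7} = \left(-8 + \frac{\sqrt{5}}{2}\right) + \frac{10}{7} = - \frac{46}{7} + \frac{\sqrt{5}}{2}$)
$\left(Y{\left(3 \right)} + t{\left(2,-1 \right)}\right) \left(-27\right) = \left(\left(- \frac{46}{7} + \frac{\sqrt{5}}{2}\right) + 6\right) \left(-27\right) = \left(- \frac{4}{7} + \frac{\sqrt{5}}{2}\right) \left(-27\right) = \frac{108}{7} - \frac{27 \sqrt{5}}{2}$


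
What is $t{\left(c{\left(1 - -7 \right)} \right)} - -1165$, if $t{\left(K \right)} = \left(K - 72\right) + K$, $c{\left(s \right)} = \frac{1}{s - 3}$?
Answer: $\frac{5467}{5} \approx 1093.4$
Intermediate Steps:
$c{\left(s \right)} = \frac{1}{-3 + s}$
$t{\left(K \right)} = -72 + 2 K$ ($t{\left(K \right)} = \left(-72 + K\right) + K = -72 + 2 K$)
$t{\left(c{\left(1 - -7 \right)} \right)} - -1165 = \left(-72 + \frac{2}{-3 + \left(1 - -7\right)}\right) - -1165 = \left(-72 + \frac{2}{-3 + \left(1 + 7\right)}\right) + 1165 = \left(-72 + \frac{2}{-3 + 8}\right) + 1165 = \left(-72 + \frac{2}{5}\right) + 1165 = - \frac{358}{5} + 1165 = \frac{5467}{5}$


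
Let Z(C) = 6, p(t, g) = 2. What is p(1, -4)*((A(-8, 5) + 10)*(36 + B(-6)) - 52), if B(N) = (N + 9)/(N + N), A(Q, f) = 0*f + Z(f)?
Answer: 1040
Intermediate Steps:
A(Q, f) = 6 (A(Q, f) = 0*f + 6 = 0 + 6 = 6)
B(N) = (9 + N)/(2*N) (B(N) = (9 + N)/((2*N)) = (9 + N)*(1/(2*N)) = (9 + N)/(2*N))
p(1, -4)*((A(-8, 5) + 10)*(36 + B(-6)) - 52) = 2*((6 + 10)*(36 + (1/2)*(9 - 6)/(-6)) - 52) = 2*(16*(36 + (1/2)*(-1/6)*3) - 52) = 2*(16*(36 - 1/4) - 52) = 2*(16*(143/4) - 52) = 2*(572 - 52) = 2*520 = 1040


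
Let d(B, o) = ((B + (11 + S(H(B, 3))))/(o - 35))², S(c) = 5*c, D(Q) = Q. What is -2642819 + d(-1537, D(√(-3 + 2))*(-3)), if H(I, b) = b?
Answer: -1005398053507/380689 - 239727705*I/761378 ≈ -2.641e+6 - 314.86*I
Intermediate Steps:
d(B, o) = (26 + B)²/(-35 + o)² (d(B, o) = ((B + (11 + 5*3))/(o - 35))² = ((B + (11 + 15))/(-35 + o))² = ((B + 26)/(-35 + o))² = ((26 + B)/(-35 + o))² = (26 + B)²/(-35 + o)²)
-2642819 + d(-1537, D(√(-3 + 2))*(-3)) = -2642819 + (26 - 1537)²/(-35 + √(-3 + 2)*(-3))² = -2642819 + (-1511)²/(-35 + √(-1)*(-3))² = -2642819 + 2283121/(-35 + I*(-3))² = -2642819 + 2283121/(-35 - 3*I)²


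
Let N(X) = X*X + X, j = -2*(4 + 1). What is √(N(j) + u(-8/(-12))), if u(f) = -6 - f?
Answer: 5*√30/3 ≈ 9.1287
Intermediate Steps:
j = -10 (j = -2*5 = -10)
N(X) = X + X² (N(X) = X² + X = X + X²)
√(N(j) + u(-8/(-12))) = √(-10*(1 - 10) + (-6 - (-8)/(-12))) = √(-10*(-9) + (-6 - (-8)*(-1)/12)) = √(90 + (-6 - 1*⅔)) = √(90 + (-6 - ⅔)) = √(90 - 20/3) = √(250/3) = 5*√30/3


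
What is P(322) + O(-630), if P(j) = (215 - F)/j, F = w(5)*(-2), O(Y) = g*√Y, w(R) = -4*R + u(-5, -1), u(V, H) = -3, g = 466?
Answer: 169/322 + 1398*I*√70 ≈ 0.52485 + 11697.0*I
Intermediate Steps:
w(R) = -3 - 4*R (w(R) = -4*R - 3 = -3 - 4*R)
O(Y) = 466*√Y
F = 46 (F = (-3 - 4*5)*(-2) = (-3 - 20)*(-2) = -23*(-2) = 46)
P(j) = 169/j (P(j) = (215 - 1*46)/j = (215 - 46)/j = 169/j)
P(322) + O(-630) = 169/322 + 466*√(-630) = 169*(1/322) + 466*(3*I*√70) = 169/322 + 1398*I*√70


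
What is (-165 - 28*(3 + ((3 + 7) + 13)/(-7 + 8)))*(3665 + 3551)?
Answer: -6443888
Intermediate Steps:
(-165 - 28*(3 + ((3 + 7) + 13)/(-7 + 8)))*(3665 + 3551) = (-165 - 28*(3 + (10 + 13)/1))*7216 = (-165 - 28*(3 + 23*1))*7216 = (-165 - 28*(3 + 23))*7216 = (-165 - 28*26)*7216 = (-165 - 728)*7216 = -893*7216 = -6443888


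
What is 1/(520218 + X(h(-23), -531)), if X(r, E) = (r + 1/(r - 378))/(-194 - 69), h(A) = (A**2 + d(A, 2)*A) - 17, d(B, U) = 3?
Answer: 17095/8893097914 ≈ 1.9223e-6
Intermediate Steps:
h(A) = -17 + A**2 + 3*A (h(A) = (A**2 + 3*A) - 17 = -17 + A**2 + 3*A)
X(r, E) = -r/263 - 1/(263*(-378 + r)) (X(r, E) = (r + 1/(-378 + r))/(-263) = (r + 1/(-378 + r))*(-1/263) = -r/263 - 1/(263*(-378 + r)))
1/(520218 + X(h(-23), -531)) = 1/(520218 + (-1 - (-17 + (-23)**2 + 3*(-23))**2 + 378*(-17 + (-23)**2 + 3*(-23)))/(263*(-378 + (-17 + (-23)**2 + 3*(-23))))) = 1/(520218 + (-1 - (-17 + 529 - 69)**2 + 378*(-17 + 529 - 69))/(263*(-378 + (-17 + 529 - 69)))) = 1/(520218 + (-1 - 1*443**2 + 378*443)/(263*(-378 + 443))) = 1/(520218 + (1/263)*(-1 - 1*196249 + 167454)/65) = 1/(520218 + (1/263)*(1/65)*(-1 - 196249 + 167454)) = 1/(520218 + (1/263)*(1/65)*(-28796)) = 1/(520218 - 28796/17095) = 1/(8893097914/17095) = 17095/8893097914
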